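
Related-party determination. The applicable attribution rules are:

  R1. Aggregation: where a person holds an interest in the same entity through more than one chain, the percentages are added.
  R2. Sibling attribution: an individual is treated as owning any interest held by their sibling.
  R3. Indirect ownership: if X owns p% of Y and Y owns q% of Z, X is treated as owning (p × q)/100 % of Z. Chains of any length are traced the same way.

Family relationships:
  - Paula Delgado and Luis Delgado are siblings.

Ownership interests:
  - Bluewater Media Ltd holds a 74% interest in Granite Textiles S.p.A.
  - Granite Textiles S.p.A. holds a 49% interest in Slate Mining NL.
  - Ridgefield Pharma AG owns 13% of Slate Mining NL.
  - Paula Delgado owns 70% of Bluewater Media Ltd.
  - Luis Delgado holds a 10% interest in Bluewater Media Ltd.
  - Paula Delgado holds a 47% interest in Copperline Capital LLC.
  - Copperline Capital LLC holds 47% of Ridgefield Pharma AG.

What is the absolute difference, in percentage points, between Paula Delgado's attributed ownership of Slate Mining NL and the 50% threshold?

18.1203

By sibling attribution (R2), Paula Delgado is treated as also owning Luis Delgado's interest in Bluewater Media Ltd, giving 70% + 10% = 80%.
Chain via Bluewater Media Ltd → Granite Textiles S.p.A. (R3): 80% × 74% × 49% = 29.008% of Slate Mining NL.
Chain via Copperline Capital LLC → Ridgefield Pharma AG (R3): 47% × 47% × 13% = 2.8717% of Slate Mining NL.
Aggregating (R1): 29.008% + 2.8717% = 31.8797%.
31.8797% falls short of the 50% threshold by 18.1203 percentage points.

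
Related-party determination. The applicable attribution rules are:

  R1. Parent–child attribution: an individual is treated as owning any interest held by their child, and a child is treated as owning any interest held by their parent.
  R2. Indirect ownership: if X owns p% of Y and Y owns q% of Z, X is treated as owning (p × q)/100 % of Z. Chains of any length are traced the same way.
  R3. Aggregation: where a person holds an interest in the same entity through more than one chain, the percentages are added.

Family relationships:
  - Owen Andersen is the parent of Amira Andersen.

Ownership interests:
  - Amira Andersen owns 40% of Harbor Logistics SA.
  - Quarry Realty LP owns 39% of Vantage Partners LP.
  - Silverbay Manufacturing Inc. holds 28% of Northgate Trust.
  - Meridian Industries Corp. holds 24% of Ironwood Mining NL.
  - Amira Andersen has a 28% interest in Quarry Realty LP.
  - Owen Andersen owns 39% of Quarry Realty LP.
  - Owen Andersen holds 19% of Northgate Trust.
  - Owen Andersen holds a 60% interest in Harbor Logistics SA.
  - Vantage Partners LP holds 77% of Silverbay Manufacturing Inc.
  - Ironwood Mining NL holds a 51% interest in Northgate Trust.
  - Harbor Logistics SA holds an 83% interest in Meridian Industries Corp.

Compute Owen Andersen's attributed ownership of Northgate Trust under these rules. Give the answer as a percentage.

34.792828%

By parent–child attribution (R1), Owen Andersen is treated as also owning Amira Andersen's interest in Harbor Logistics SA, giving 60% + 40% = 100%.
By parent–child attribution (R1), Owen Andersen is treated as also owning Amira Andersen's interest in Quarry Realty LP, giving 39% + 28% = 67%.
Chain via Harbor Logistics SA → Meridian Industries Corp. → Ironwood Mining NL (R2): 100% × 83% × 24% × 51% = 10.1592% of Northgate Trust.
Chain via Quarry Realty LP → Vantage Partners LP → Silverbay Manufacturing Inc. (R2): 67% × 39% × 77% × 28% = 5.633628% of Northgate Trust.
Direct interest in Northgate Trust: 19%.
Aggregating (R3): 10.1592% + 5.633628% + 19% = 34.792828%.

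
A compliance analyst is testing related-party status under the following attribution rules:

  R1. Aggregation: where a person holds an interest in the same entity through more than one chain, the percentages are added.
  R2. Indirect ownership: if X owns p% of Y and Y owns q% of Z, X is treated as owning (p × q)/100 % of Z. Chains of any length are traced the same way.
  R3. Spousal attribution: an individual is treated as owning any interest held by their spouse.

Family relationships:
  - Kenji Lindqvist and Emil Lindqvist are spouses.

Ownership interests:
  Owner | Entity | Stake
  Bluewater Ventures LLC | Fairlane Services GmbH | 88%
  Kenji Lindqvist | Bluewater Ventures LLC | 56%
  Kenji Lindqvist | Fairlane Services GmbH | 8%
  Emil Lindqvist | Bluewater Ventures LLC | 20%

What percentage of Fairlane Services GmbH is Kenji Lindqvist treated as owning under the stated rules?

By spousal attribution (R3), Kenji Lindqvist is treated as also owning Emil Lindqvist's interest in Bluewater Ventures LLC, giving 56% + 20% = 76%.
Chain via Bluewater Ventures LLC (R2): 76% × 88% = 66.88% of Fairlane Services GmbH.
Direct interest in Fairlane Services GmbH: 8%.
Aggregating (R1): 66.88% + 8% = 74.88%.

74.88%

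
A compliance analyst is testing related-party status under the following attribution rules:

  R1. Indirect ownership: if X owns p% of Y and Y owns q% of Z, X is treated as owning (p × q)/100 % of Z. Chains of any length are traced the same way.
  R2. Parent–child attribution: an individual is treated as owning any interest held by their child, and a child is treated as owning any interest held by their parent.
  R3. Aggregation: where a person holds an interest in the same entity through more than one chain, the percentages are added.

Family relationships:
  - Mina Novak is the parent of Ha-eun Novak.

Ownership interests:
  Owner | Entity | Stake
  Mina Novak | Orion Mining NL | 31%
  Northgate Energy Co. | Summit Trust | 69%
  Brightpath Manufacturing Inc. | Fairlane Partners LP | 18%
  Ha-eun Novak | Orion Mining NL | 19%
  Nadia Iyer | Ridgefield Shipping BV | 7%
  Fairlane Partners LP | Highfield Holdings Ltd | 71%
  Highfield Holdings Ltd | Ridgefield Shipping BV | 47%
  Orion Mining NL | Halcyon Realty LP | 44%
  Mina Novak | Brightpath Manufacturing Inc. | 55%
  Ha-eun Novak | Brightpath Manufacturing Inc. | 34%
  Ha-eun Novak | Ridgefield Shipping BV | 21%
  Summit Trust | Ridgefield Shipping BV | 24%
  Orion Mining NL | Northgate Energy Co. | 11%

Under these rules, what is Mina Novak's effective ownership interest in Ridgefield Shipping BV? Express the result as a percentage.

By parent–child attribution (R2), Mina Novak is treated as also owning Ha-eun Novak's interest in Brightpath Manufacturing Inc, giving 55% + 34% = 89%.
By parent–child attribution (R2), Mina Novak is treated as also owning Ha-eun Novak's interest in Orion Mining NL, giving 31% + 19% = 50%.
By parent–child attribution (R2), Mina Novak is treated as owning Ha-eun Novak's 21% interest in Ridgefield Shipping BV.
Chain via Brightpath Manufacturing Inc. → Fairlane Partners LP → Highfield Holdings Ltd (R1): 89% × 18% × 71% × 47% = 5.345874% of Ridgefield Shipping BV.
Chain via Orion Mining NL → Northgate Energy Co. → Summit Trust (R1): 50% × 11% × 69% × 24% = 0.9108% of Ridgefield Shipping BV.
Direct interest in Ridgefield Shipping BV: 21%.
Aggregating (R3): 5.345874% + 0.9108% + 21% = 27.256674%.

27.256674%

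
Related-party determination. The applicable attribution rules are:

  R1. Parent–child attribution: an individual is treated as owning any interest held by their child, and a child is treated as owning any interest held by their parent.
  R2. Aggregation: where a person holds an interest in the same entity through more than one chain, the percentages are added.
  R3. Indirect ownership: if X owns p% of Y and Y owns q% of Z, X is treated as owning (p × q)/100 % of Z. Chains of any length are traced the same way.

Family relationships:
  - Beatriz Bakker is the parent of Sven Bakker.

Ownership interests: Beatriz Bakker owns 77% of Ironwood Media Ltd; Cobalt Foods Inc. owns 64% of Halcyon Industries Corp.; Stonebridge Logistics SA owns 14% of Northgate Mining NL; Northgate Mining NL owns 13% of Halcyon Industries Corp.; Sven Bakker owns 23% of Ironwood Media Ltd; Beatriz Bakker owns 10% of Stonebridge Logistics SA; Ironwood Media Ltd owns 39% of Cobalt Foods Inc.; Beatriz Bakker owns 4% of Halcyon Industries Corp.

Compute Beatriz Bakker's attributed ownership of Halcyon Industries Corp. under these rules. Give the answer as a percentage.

29.142%

By parent–child attribution (R1), Beatriz Bakker is treated as also owning Sven Bakker's interest in Ironwood Media Ltd, giving 77% + 23% = 100%.
Chain via Ironwood Media Ltd → Cobalt Foods Inc. (R3): 100% × 39% × 64% = 24.96% of Halcyon Industries Corp.
Chain via Stonebridge Logistics SA → Northgate Mining NL (R3): 10% × 14% × 13% = 0.182% of Halcyon Industries Corp.
Direct interest in Halcyon Industries Corp: 4%.
Aggregating (R2): 24.96% + 0.182% + 4% = 29.142%.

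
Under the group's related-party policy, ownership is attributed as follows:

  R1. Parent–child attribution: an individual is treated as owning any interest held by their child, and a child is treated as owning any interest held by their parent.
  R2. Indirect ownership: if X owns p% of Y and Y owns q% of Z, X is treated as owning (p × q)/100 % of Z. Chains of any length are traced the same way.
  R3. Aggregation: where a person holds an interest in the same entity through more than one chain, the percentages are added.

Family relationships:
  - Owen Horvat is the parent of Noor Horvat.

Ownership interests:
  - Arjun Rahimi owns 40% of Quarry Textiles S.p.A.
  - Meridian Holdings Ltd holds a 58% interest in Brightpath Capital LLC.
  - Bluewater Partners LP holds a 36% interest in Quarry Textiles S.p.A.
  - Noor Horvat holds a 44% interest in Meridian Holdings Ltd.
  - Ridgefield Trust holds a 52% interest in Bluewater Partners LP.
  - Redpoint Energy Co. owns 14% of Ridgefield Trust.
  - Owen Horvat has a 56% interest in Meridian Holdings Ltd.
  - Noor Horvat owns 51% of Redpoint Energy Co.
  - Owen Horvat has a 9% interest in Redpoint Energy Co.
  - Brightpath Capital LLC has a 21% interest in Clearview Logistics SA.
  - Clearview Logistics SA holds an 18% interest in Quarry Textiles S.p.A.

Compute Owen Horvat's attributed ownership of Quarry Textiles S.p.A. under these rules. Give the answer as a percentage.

3.76488%

By parent–child attribution (R1), Owen Horvat is treated as also owning Noor Horvat's interest in Redpoint Energy Co, giving 9% + 51% = 60%.
By parent–child attribution (R1), Owen Horvat is treated as also owning Noor Horvat's interest in Meridian Holdings Ltd, giving 56% + 44% = 100%.
Chain via Redpoint Energy Co. → Ridgefield Trust → Bluewater Partners LP (R2): 60% × 14% × 52% × 36% = 1.57248% of Quarry Textiles S.p.A.
Chain via Meridian Holdings Ltd → Brightpath Capital LLC → Clearview Logistics SA (R2): 100% × 58% × 21% × 18% = 2.1924% of Quarry Textiles S.p.A.
Aggregating (R3): 1.57248% + 2.1924% = 3.76488%.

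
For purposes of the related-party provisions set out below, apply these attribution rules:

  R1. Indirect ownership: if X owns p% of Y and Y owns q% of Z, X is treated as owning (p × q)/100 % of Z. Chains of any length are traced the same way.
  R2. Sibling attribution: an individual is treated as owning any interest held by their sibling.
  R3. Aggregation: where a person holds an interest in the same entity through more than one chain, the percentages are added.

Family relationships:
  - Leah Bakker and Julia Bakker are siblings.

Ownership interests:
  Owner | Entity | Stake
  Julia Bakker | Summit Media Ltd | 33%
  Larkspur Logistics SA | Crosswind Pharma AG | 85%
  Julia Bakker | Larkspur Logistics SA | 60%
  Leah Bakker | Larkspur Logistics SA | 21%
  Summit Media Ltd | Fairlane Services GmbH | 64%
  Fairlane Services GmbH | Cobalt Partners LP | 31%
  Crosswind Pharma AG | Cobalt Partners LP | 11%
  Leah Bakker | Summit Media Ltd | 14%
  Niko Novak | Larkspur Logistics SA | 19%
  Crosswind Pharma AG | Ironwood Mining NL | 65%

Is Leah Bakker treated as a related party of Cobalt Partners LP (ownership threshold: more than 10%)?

Yes

By sibling attribution (R2), Leah Bakker is treated as also owning Julia Bakker's interest in Summit Media Ltd, giving 14% + 33% = 47%.
By sibling attribution (R2), Leah Bakker is treated as also owning Julia Bakker's interest in Larkspur Logistics SA, giving 21% + 60% = 81%.
Chain via Summit Media Ltd → Fairlane Services GmbH (R1): 47% × 64% × 31% = 9.3248% of Cobalt Partners LP.
Chain via Larkspur Logistics SA → Crosswind Pharma AG (R1): 81% × 85% × 11% = 7.5735% of Cobalt Partners LP.
Aggregating (R3): 9.3248% + 7.5735% = 16.8983%.
16.8983% exceeds the 10% threshold, so Leah is a related party to Cobalt Partners LP.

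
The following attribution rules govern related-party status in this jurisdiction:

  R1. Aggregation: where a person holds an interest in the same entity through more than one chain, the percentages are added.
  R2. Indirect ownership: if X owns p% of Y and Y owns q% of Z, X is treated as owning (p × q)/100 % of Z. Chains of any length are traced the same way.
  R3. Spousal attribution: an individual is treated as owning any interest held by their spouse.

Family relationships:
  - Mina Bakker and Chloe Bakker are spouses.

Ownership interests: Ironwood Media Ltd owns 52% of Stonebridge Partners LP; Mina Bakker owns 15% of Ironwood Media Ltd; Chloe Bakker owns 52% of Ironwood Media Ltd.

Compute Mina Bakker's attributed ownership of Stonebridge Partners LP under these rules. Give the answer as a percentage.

By spousal attribution (R3), Mina Bakker is treated as also owning Chloe Bakker's interest in Ironwood Media Ltd, giving 15% + 52% = 67%.
Chain via Ironwood Media Ltd (R2): 67% × 52% = 34.84% of Stonebridge Partners LP.

34.84%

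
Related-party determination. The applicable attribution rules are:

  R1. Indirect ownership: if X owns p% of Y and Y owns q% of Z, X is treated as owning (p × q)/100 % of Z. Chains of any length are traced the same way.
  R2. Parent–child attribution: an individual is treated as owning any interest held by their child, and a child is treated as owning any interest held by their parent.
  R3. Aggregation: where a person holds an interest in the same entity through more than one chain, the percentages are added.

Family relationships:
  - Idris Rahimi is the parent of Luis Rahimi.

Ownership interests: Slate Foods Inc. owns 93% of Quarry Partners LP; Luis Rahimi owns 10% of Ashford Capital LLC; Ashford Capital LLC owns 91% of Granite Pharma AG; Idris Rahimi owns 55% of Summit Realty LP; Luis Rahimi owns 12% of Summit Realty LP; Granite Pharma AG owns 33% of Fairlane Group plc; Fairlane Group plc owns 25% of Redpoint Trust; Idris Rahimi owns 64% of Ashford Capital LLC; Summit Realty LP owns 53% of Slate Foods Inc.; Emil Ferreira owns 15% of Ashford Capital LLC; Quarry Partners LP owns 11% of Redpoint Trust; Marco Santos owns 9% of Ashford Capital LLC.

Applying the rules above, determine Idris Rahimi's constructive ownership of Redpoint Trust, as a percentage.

9.188223%

By parent–child attribution (R2), Idris Rahimi is treated as also owning Luis Rahimi's interest in Summit Realty LP, giving 55% + 12% = 67%.
By parent–child attribution (R2), Idris Rahimi is treated as also owning Luis Rahimi's interest in Ashford Capital LLC, giving 64% + 10% = 74%.
Chain via Summit Realty LP → Slate Foods Inc. → Quarry Partners LP (R1): 67% × 53% × 93% × 11% = 3.632673% of Redpoint Trust.
Chain via Ashford Capital LLC → Granite Pharma AG → Fairlane Group plc (R1): 74% × 91% × 33% × 25% = 5.55555% of Redpoint Trust.
Aggregating (R3): 3.632673% + 5.55555% = 9.188223%.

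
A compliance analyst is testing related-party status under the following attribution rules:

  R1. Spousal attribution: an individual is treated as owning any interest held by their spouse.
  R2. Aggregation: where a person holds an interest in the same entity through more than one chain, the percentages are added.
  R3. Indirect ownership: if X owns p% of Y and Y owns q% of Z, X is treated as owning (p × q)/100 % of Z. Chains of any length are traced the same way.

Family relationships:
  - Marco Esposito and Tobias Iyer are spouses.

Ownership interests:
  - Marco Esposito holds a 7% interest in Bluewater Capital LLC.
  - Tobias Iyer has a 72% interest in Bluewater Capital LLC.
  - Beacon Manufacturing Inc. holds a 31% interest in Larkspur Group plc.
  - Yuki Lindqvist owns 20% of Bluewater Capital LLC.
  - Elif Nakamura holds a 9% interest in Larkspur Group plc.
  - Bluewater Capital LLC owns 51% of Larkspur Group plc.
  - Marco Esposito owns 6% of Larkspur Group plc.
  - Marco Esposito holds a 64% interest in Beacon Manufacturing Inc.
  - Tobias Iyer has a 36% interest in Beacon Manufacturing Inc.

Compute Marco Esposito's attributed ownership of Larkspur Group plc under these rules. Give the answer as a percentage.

By spousal attribution (R1), Marco Esposito is treated as also owning Tobias Iyer's interest in Bluewater Capital LLC, giving 7% + 72% = 79%.
By spousal attribution (R1), Marco Esposito is treated as also owning Tobias Iyer's interest in Beacon Manufacturing Inc, giving 64% + 36% = 100%.
Chain via Bluewater Capital LLC (R3): 79% × 51% = 40.29% of Larkspur Group plc.
Chain via Beacon Manufacturing Inc. (R3): 100% × 31% = 31% of Larkspur Group plc.
Direct interest in Larkspur Group plc: 6%.
Aggregating (R2): 40.29% + 31% + 6% = 77.29%.

77.29%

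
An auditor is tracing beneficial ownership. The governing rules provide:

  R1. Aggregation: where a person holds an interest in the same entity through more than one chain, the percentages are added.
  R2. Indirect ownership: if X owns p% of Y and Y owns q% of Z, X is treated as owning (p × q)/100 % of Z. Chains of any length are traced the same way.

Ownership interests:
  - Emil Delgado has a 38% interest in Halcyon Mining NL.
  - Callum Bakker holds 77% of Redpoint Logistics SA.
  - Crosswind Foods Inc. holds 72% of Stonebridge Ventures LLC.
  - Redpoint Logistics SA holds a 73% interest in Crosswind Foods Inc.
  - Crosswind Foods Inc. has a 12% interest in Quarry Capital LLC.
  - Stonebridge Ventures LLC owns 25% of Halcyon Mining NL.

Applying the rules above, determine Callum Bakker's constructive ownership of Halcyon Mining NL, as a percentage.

Chain via Redpoint Logistics SA → Crosswind Foods Inc. → Stonebridge Ventures LLC (R2): 77% × 73% × 72% × 25% = 10.1178% of Halcyon Mining NL.

10.1178%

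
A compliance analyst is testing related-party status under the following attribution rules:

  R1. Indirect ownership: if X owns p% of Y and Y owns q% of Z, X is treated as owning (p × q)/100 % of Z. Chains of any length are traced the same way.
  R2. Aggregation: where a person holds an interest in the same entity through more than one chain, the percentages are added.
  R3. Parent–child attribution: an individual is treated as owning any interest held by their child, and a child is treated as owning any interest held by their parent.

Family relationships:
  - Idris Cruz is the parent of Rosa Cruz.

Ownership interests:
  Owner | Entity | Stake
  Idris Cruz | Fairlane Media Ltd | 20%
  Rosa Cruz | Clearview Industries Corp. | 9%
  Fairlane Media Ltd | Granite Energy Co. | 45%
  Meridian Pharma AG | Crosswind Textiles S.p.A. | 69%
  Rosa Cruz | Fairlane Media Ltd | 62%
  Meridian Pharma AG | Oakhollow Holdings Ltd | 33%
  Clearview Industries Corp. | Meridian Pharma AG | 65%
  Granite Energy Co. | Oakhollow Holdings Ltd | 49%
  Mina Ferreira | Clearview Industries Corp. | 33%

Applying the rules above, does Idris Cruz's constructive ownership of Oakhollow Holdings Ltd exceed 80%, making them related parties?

By parent–child attribution (R3), Idris Cruz is treated as also owning Rosa Cruz's interest in Fairlane Media Ltd, giving 20% + 62% = 82%.
By parent–child attribution (R3), Idris Cruz is treated as owning Rosa Cruz's 9% interest in Clearview Industries Corp.
Chain via Fairlane Media Ltd → Granite Energy Co. (R1): 82% × 45% × 49% = 18.081% of Oakhollow Holdings Ltd.
Chain via Clearview Industries Corp. → Meridian Pharma AG (R1): 9% × 65% × 33% = 1.9305% of Oakhollow Holdings Ltd.
Aggregating (R2): 18.081% + 1.9305% = 20.0115%.
20.0115% does not exceed the 80% threshold, so Idris is not a related party to Oakhollow Holdings Ltd.

No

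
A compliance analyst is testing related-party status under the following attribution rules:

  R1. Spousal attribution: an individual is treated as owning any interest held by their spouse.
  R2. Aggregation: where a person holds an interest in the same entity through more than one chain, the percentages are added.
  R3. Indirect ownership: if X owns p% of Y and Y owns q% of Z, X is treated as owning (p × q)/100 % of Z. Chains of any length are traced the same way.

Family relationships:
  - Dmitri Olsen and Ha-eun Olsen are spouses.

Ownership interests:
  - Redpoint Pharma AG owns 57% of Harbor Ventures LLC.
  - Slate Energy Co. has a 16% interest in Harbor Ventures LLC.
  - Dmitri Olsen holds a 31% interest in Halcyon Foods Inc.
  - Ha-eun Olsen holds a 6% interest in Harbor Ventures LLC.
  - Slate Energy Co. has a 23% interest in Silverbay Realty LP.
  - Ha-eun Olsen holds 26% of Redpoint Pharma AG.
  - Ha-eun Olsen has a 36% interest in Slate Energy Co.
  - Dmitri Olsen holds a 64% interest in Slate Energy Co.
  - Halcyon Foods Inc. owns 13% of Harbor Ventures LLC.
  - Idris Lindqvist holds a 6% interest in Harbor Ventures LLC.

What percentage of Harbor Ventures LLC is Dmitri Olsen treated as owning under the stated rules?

By spousal attribution (R1), Dmitri Olsen is treated as also owning Ha-eun Olsen's interest in Slate Energy Co, giving 64% + 36% = 100%.
By spousal attribution (R1), Dmitri Olsen is treated as owning Ha-eun Olsen's 26% interest in Redpoint Pharma AG.
By spousal attribution (R1), Dmitri Olsen is treated as owning Ha-eun Olsen's 6% interest in Harbor Ventures LLC.
Chain via Halcyon Foods Inc. (R3): 31% × 13% = 4.03% of Harbor Ventures LLC.
Chain via Slate Energy Co. (R3): 100% × 16% = 16% of Harbor Ventures LLC.
Chain via Redpoint Pharma AG (R3): 26% × 57% = 14.82% of Harbor Ventures LLC.
Direct interest in Harbor Ventures LLC: 6%.
Aggregating (R2): 4.03% + 16% + 14.82% + 6% = 40.85%.

40.85%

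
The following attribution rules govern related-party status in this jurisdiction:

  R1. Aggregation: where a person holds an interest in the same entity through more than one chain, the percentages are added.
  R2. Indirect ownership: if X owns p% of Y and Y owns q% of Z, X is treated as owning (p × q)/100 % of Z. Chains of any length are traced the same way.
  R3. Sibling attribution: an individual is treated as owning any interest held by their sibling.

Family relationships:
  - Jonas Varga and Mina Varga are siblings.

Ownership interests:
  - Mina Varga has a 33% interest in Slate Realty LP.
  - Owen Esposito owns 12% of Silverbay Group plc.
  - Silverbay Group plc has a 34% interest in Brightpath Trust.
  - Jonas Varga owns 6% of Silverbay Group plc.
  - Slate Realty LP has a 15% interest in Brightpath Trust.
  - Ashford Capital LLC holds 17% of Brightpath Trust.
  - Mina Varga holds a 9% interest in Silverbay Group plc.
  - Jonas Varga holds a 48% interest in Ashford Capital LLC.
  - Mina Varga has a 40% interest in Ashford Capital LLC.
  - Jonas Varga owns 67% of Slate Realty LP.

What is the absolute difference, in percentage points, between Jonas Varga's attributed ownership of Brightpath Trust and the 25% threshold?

By sibling attribution (R3), Jonas Varga is treated as also owning Mina Varga's interest in Slate Realty LP, giving 67% + 33% = 100%.
By sibling attribution (R3), Jonas Varga is treated as also owning Mina Varga's interest in Silverbay Group plc, giving 6% + 9% = 15%.
By sibling attribution (R3), Jonas Varga is treated as also owning Mina Varga's interest in Ashford Capital LLC, giving 48% + 40% = 88%.
Chain via Slate Realty LP (R2): 100% × 15% = 15% of Brightpath Trust.
Chain via Silverbay Group plc (R2): 15% × 34% = 5.1% of Brightpath Trust.
Chain via Ashford Capital LLC (R2): 88% × 17% = 14.96% of Brightpath Trust.
Aggregating (R1): 15% + 5.1% + 14.96% = 35.06%.
35.06% exceeds the 25% threshold by 10.06 percentage points.

10.06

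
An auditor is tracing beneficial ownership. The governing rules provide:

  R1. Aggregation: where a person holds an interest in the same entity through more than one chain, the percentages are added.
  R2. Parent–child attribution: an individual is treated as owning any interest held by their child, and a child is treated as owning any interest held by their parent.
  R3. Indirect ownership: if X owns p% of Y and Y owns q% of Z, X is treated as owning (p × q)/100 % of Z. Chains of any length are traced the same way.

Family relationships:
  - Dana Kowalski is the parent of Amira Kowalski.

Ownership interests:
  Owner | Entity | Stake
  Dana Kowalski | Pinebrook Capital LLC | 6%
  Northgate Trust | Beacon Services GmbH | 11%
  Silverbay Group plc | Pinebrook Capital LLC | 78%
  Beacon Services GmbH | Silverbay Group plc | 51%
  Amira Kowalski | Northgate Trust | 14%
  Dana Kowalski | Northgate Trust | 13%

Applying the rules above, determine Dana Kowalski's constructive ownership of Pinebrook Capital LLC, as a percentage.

7.181466%

By parent–child attribution (R2), Dana Kowalski is treated as also owning Amira Kowalski's interest in Northgate Trust, giving 13% + 14% = 27%.
Chain via Northgate Trust → Beacon Services GmbH → Silverbay Group plc (R3): 27% × 11% × 51% × 78% = 1.181466% of Pinebrook Capital LLC.
Direct interest in Pinebrook Capital LLC: 6%.
Aggregating (R1): 1.181466% + 6% = 7.181466%.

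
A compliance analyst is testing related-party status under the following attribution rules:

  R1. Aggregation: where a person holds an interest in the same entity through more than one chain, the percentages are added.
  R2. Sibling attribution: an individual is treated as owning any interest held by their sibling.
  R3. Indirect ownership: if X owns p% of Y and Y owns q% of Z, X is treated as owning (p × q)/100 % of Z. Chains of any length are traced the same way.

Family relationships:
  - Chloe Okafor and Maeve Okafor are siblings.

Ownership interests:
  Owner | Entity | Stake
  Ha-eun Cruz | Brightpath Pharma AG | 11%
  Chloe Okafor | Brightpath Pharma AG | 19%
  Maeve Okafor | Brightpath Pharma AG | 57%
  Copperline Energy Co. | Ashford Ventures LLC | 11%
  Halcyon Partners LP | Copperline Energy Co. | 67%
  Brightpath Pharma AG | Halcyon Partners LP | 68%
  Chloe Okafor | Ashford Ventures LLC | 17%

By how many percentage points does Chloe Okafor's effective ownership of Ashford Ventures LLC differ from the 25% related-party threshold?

By sibling attribution (R2), Chloe Okafor is treated as also owning Maeve Okafor's interest in Brightpath Pharma AG, giving 19% + 57% = 76%.
Chain via Brightpath Pharma AG → Halcyon Partners LP → Copperline Energy Co. (R3): 76% × 68% × 67% × 11% = 3.808816% of Ashford Ventures LLC.
Direct interest in Ashford Ventures LLC: 17%.
Aggregating (R1): 3.808816% + 17% = 20.808816%.
20.808816% falls short of the 25% threshold by 4.191184 percentage points.

4.191184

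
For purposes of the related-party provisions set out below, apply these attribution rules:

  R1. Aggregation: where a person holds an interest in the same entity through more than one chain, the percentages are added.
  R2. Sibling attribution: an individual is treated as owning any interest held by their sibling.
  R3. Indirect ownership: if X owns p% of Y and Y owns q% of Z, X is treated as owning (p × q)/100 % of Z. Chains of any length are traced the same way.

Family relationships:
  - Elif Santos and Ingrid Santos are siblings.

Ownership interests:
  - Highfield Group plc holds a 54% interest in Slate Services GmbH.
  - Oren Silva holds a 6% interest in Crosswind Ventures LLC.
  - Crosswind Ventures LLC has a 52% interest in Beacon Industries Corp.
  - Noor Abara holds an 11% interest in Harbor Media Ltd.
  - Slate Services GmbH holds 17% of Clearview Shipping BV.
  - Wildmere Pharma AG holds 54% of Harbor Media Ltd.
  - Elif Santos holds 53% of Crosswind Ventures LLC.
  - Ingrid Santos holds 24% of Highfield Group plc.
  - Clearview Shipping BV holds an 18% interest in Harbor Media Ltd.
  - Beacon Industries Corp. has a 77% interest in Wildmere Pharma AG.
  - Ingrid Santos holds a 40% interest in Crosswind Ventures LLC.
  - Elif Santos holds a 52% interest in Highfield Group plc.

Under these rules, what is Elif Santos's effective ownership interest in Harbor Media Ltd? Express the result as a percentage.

21.363912%

By sibling attribution (R2), Elif Santos is treated as also owning Ingrid Santos's interest in Highfield Group plc, giving 52% + 24% = 76%.
By sibling attribution (R2), Elif Santos is treated as also owning Ingrid Santos's interest in Crosswind Ventures LLC, giving 53% + 40% = 93%.
Chain via Highfield Group plc → Slate Services GmbH → Clearview Shipping BV (R3): 76% × 54% × 17% × 18% = 1.255824% of Harbor Media Ltd.
Chain via Crosswind Ventures LLC → Beacon Industries Corp. → Wildmere Pharma AG (R3): 93% × 52% × 77% × 54% = 20.108088% of Harbor Media Ltd.
Aggregating (R1): 1.255824% + 20.108088% = 21.363912%.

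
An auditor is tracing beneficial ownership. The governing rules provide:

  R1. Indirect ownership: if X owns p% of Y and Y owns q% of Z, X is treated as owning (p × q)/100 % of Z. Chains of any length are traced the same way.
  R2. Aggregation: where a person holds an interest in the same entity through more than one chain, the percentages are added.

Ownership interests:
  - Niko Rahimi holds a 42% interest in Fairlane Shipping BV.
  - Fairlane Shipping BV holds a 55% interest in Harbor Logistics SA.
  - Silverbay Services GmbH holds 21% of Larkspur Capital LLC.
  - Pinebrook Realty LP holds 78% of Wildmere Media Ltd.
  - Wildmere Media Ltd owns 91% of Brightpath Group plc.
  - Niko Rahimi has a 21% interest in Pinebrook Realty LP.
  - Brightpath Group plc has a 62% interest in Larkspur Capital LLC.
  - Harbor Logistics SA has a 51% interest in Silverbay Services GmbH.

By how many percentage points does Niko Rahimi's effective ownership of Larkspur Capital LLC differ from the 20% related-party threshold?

8.284394

Chain via Pinebrook Realty LP → Wildmere Media Ltd → Brightpath Group plc (R1): 21% × 78% × 91% × 62% = 9.241596% of Larkspur Capital LLC.
Chain via Fairlane Shipping BV → Harbor Logistics SA → Silverbay Services GmbH (R1): 42% × 55% × 51% × 21% = 2.47401% of Larkspur Capital LLC.
Aggregating (R2): 9.241596% + 2.47401% = 11.715606%.
11.715606% falls short of the 20% threshold by 8.284394 percentage points.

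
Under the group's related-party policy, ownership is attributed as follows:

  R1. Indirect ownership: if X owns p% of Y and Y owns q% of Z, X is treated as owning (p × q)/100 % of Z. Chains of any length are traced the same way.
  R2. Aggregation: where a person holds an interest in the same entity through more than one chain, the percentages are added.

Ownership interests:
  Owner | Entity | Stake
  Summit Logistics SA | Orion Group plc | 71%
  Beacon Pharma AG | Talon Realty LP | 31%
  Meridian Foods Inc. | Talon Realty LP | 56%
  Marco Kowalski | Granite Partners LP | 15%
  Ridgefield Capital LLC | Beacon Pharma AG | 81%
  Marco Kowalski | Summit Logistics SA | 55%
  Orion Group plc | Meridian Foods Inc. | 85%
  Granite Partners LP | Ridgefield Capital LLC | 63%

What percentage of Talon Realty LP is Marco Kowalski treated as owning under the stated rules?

Chain via Granite Partners LP → Ridgefield Capital LLC → Beacon Pharma AG (R1): 15% × 63% × 81% × 31% = 2.372895% of Talon Realty LP.
Chain via Summit Logistics SA → Orion Group plc → Meridian Foods Inc. (R1): 55% × 71% × 85% × 56% = 18.5878% of Talon Realty LP.
Aggregating (R2): 2.372895% + 18.5878% = 20.960695%.

20.960695%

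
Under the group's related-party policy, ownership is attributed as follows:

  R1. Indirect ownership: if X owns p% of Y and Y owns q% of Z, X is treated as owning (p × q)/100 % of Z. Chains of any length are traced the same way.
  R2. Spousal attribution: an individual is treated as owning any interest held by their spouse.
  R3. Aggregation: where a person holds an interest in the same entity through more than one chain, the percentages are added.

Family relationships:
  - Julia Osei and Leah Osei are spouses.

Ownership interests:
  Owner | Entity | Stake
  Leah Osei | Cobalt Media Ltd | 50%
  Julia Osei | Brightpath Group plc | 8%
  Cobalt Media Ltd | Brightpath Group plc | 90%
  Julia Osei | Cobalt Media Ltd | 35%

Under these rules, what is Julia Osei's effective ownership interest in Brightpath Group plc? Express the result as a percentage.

84.5%

By spousal attribution (R2), Julia Osei is treated as also owning Leah Osei's interest in Cobalt Media Ltd, giving 35% + 50% = 85%.
Chain via Cobalt Media Ltd (R1): 85% × 90% = 76.5% of Brightpath Group plc.
Direct interest in Brightpath Group plc: 8%.
Aggregating (R3): 76.5% + 8% = 84.5%.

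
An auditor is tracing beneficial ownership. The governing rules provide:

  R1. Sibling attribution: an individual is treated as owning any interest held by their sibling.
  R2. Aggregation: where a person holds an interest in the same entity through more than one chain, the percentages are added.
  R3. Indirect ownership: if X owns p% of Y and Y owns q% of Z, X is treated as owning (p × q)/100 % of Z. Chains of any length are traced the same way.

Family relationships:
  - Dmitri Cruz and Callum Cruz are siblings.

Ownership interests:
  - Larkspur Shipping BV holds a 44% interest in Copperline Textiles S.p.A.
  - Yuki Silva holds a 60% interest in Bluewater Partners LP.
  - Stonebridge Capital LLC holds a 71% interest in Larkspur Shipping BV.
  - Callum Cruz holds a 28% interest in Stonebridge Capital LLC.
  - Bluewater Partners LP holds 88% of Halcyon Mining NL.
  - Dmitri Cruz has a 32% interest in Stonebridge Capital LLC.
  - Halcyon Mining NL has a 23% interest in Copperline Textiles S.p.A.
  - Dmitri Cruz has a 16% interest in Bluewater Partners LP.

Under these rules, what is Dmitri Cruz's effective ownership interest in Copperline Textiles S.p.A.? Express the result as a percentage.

21.9824%

By sibling attribution (R1), Dmitri Cruz is treated as also owning Callum Cruz's interest in Stonebridge Capital LLC, giving 32% + 28% = 60%.
Chain via Bluewater Partners LP → Halcyon Mining NL (R3): 16% × 88% × 23% = 3.2384% of Copperline Textiles S.p.A.
Chain via Stonebridge Capital LLC → Larkspur Shipping BV (R3): 60% × 71% × 44% = 18.744% of Copperline Textiles S.p.A.
Aggregating (R2): 3.2384% + 18.744% = 21.9824%.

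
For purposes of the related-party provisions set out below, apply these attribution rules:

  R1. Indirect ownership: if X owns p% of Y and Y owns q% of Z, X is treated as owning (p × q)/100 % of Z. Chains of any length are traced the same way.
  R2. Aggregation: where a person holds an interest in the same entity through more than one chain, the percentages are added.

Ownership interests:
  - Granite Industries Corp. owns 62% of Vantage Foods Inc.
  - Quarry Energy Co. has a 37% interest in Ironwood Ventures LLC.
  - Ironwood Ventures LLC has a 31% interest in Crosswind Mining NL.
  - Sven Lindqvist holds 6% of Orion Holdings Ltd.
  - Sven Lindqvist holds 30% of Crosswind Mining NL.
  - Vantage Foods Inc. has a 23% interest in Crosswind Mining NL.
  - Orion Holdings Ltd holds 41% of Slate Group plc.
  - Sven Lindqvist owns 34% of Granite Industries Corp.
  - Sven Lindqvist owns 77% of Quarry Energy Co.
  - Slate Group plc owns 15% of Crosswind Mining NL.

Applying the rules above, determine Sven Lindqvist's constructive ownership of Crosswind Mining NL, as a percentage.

Chain via Granite Industries Corp. → Vantage Foods Inc. (R1): 34% × 62% × 23% = 4.8484% of Crosswind Mining NL.
Chain via Quarry Energy Co. → Ironwood Ventures LLC (R1): 77% × 37% × 31% = 8.8319% of Crosswind Mining NL.
Chain via Orion Holdings Ltd → Slate Group plc (R1): 6% × 41% × 15% = 0.369% of Crosswind Mining NL.
Direct interest in Crosswind Mining NL: 30%.
Aggregating (R2): 4.8484% + 8.8319% + 0.369% + 30% = 44.0493%.

44.0493%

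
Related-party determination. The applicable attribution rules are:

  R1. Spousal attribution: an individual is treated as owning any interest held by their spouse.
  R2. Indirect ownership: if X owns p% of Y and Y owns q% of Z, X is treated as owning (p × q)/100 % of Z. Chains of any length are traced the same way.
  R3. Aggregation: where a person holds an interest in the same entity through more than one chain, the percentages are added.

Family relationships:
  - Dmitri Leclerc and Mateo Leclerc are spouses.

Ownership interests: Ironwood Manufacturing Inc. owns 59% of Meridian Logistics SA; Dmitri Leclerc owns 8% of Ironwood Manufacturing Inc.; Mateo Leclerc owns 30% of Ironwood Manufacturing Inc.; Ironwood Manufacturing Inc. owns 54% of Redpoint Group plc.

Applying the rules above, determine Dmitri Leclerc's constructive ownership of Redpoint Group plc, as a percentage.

By spousal attribution (R1), Dmitri Leclerc is treated as also owning Mateo Leclerc's interest in Ironwood Manufacturing Inc, giving 8% + 30% = 38%.
Chain via Ironwood Manufacturing Inc. (R2): 38% × 54% = 20.52% of Redpoint Group plc.

20.52%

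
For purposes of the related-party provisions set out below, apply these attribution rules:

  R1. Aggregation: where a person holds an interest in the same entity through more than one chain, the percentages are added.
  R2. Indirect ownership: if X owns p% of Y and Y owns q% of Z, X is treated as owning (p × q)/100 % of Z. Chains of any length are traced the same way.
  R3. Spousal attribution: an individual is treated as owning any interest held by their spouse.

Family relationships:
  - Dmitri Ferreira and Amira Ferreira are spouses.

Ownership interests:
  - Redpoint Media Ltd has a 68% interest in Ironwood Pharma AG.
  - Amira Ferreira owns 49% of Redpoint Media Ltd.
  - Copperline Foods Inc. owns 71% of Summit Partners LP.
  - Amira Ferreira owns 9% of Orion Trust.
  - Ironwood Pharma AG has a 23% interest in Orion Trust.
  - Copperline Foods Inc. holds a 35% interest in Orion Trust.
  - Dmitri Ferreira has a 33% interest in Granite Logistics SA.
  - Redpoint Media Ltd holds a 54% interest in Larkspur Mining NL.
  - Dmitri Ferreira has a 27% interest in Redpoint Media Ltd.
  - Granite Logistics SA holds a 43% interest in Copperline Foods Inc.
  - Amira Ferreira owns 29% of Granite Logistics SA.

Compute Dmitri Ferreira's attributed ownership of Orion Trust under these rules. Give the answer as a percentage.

By spousal attribution (R3), Dmitri Ferreira is treated as also owning Amira Ferreira's interest in Redpoint Media Ltd, giving 27% + 49% = 76%.
By spousal attribution (R3), Dmitri Ferreira is treated as also owning Amira Ferreira's interest in Granite Logistics SA, giving 33% + 29% = 62%.
By spousal attribution (R3), Dmitri Ferreira is treated as owning Amira Ferreira's 9% interest in Orion Trust.
Chain via Redpoint Media Ltd → Ironwood Pharma AG (R2): 76% × 68% × 23% = 11.8864% of Orion Trust.
Chain via Granite Logistics SA → Copperline Foods Inc. (R2): 62% × 43% × 35% = 9.331% of Orion Trust.
Direct interest in Orion Trust: 9%.
Aggregating (R1): 11.8864% + 9.331% + 9% = 30.2174%.

30.2174%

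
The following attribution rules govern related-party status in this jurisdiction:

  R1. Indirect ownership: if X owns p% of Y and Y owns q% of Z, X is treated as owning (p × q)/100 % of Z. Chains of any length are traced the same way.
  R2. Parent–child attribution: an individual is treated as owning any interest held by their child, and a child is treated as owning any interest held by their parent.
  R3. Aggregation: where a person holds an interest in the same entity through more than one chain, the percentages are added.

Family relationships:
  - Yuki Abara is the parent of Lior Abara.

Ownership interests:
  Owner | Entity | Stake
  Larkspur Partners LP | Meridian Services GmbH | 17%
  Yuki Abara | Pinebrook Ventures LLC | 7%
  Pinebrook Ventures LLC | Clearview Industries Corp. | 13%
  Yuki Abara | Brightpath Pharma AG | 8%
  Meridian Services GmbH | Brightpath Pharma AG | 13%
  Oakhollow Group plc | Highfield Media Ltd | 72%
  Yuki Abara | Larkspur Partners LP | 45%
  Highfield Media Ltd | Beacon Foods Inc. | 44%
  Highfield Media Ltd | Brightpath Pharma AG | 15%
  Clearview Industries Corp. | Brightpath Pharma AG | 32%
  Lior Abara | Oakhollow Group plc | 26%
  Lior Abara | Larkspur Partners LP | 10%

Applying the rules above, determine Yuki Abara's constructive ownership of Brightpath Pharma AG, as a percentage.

By parent–child attribution (R2), Yuki Abara is treated as also owning Lior Abara's interest in Larkspur Partners LP, giving 45% + 10% = 55%.
By parent–child attribution (R2), Yuki Abara is treated as owning Lior Abara's 26% interest in Oakhollow Group plc.
Chain via Larkspur Partners LP → Meridian Services GmbH (R1): 55% × 17% × 13% = 1.2155% of Brightpath Pharma AG.
Chain via Pinebrook Ventures LLC → Clearview Industries Corp. (R1): 7% × 13% × 32% = 0.2912% of Brightpath Pharma AG.
Direct interest in Brightpath Pharma AG: 8%.
Chain via Oakhollow Group plc → Highfield Media Ltd (R1): 26% × 72% × 15% = 2.808% of Brightpath Pharma AG.
Aggregating (R3): 1.2155% + 0.2912% + 8% + 2.808% = 12.3147%.

12.3147%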